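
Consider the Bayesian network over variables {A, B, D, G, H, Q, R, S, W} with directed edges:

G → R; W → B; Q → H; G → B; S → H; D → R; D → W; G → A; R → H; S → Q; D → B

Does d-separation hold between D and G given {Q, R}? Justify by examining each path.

We examine all 3 paths between D and G:
Path 1: D → W → B ← G
  B is a collider here and neither B nor any of its descendants is conditioned on, so the collider stays closed — the path is blocked at B.
Path 2: D → R ← G
  R is a collider and R is conditioned on, which opens it — no node blocks this path, so it is active.
Path 3: D → B ← G
  B is a collider here and neither B nor any of its descendants is conditioned on, so the collider stays closed — the path is blocked at B.
Because an active path exists, D and G are not d-separated.

No — D and G are not d-separated given {Q, R}.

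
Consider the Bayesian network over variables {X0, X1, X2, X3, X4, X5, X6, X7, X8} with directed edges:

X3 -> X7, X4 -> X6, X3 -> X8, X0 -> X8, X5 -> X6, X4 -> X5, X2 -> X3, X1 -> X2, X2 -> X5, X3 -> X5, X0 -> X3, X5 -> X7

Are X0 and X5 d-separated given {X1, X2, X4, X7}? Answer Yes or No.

6 paths connect X0 and X5; each must be blocked for d-separation to hold:
Path 1: X0 → X3 ← X2 → X5
  X2 is a fork here and X2 is conditioned on, so the path is blocked at X2.
Path 2: X0 → X3 → X7 ← X5
  X3 is a chain and X3 is not conditioned on; X7 is a collider and X7 is conditioned on, which opens it — no node blocks this path, so it is active.
Path 3: X0 → X3 → X5
  X3 is a chain and X3 is not conditioned on — no node blocks this path, so it is active.
Path 4: X0 → X8 ← X3 ← X2 → X5
  X8 is a collider here and neither X8 nor any of its descendants is conditioned on, so the collider stays closed — the path is blocked at X8.
Path 5: X0 → X8 ← X3 → X7 ← X5
  X8 is a collider here and neither X8 nor any of its descendants is conditioned on, so the collider stays closed — the path is blocked at X8.
Path 6: X0 → X8 ← X3 → X5
  X8 is a collider here and neither X8 nor any of its descendants is conditioned on, so the collider stays closed — the path is blocked at X8.
At least one path is unblocked, so d-separation fails.

No — X0 and X5 are not d-separated given {X1, X2, X4, X7}.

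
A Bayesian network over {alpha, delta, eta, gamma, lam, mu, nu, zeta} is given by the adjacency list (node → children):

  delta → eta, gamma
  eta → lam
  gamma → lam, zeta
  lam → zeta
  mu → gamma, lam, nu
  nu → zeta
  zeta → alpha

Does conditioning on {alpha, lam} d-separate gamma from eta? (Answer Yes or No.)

No

We examine all 6 paths between gamma and eta:
  1. gamma ← mu → lam ← eta — mu:fork[open]; lam:collider[open] ⇒ active
  2. gamma ← mu → nu → zeta ← lam ← eta — mu:fork[open]; nu:chain[open]; zeta:collider[open]; lam:chain[blocks] ⇒ blocked
  3. gamma → lam ← eta — lam:collider[open] ⇒ active
  4. gamma ← delta → eta — delta:fork[open] ⇒ active
  5. gamma → zeta ← lam ← eta — zeta:collider[open]; lam:chain[blocks] ⇒ blocked
  6. gamma → zeta ← nu ← mu → lam ← eta — zeta:collider[open]; nu:chain[open]; mu:fork[open]; lam:collider[open] ⇒ active
Since the path gamma ← mu → lam ← eta is active, gamma and eta are not d-separated given {alpha, lam}.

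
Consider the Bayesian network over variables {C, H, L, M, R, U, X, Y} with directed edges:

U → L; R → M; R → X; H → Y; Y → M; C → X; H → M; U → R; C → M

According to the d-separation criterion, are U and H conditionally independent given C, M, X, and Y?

4 paths connect U and H; each must be blocked for d-separation to hold:
Path 1: U → R → X ← C → M ← Y ← H
  C is a fork here and C is conditioned on, so the path is blocked at C.
Path 2: U → R → X ← C → M ← H
  C is a fork here and C is conditioned on, so the path is blocked at C.
Path 3: U → R → M ← Y ← H
  Y is a chain here and Y is conditioned on, so the path is blocked at Y.
Path 4: U → R → M ← H
  R is a chain and R is not conditioned on; M is a collider and M is conditioned on, which opens it — no node blocks this path, so it is active.
At least one path is unblocked, so d-separation fails.

No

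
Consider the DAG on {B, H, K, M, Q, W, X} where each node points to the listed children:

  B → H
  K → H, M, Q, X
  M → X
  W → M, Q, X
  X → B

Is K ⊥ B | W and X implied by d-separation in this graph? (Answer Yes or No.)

Enumerating the 6 paths from K to B and testing each for blocking by {W, X}:
Path 1: K → H ← B
  H is a collider here and neither H nor any of its descendants is conditioned on, so the collider stays closed — the path is blocked at H.
Path 2: K → M ← W → X → B
  W is a fork here and W is conditioned on, so the path is blocked at W.
Path 3: K → M → X → B
  X is a chain here and X is conditioned on, so the path is blocked at X.
Path 4: K → Q ← W → M → X → B
  Q is a collider here and neither Q nor any of its descendants is conditioned on, so the collider stays closed — the path is blocked at Q.
Path 5: K → Q ← W → X → B
  Q is a collider here and neither Q nor any of its descendants is conditioned on, so the collider stays closed — the path is blocked at Q.
Path 6: K → X → B
  X is a chain here and X is conditioned on, so the path is blocked at X.
Since every path is blocked, d-separation holds.

Yes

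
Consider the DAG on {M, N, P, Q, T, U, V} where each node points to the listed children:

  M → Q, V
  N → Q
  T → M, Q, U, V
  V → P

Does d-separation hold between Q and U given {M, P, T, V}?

3 paths connect Q and U; each must be blocked for d-separation to hold:
Path 1: Q ← T → U
  T is a fork here and T is conditioned on, so the path is blocked at T.
Path 2: Q ← M → V ← T → U
  M is a fork here and M is conditioned on, so the path is blocked at M.
Path 3: Q ← M ← T → U
  M is a chain here and M is conditioned on, so the path is blocked at M.
Since every path is blocked, d-separation holds.

Yes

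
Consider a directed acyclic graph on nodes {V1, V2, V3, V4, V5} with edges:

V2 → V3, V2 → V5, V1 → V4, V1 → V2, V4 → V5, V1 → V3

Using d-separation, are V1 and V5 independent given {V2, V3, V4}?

Yes

Enumerating the 3 paths from V1 to V5 and testing each for blocking by {V2, V3, V4}:
  1. V1 → V3 ← V2 → V5 — V3:collider[open]; V2:fork[blocks] ⇒ blocked
  2. V1 → V2 → V5 — V2:chain[blocks] ⇒ blocked
  3. V1 → V4 → V5 — V4:chain[blocks] ⇒ blocked
Every path is blocked, so V1 and V5 are d-separated given {V2, V3, V4}.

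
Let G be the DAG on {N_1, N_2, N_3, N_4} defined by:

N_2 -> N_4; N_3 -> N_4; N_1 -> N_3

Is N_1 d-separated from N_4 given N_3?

Yes — N_1 and N_4 are d-separated given {N_3}.

The only undirected path from N_1 to N_4 is:
  1. N_1 → N_3 → N_4 — N_3:chain[blocks] ⇒ blocked
Every path is blocked, so N_1 and N_4 are d-separated given {N_3}.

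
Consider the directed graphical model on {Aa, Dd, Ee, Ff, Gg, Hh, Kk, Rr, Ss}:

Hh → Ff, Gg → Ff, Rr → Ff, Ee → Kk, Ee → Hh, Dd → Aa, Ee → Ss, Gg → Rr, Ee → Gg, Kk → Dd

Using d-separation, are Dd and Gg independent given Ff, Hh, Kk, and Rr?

Yes — Dd and Gg are d-separated given {Ff, Hh, Kk, Rr}.

Enumerating the 3 paths from Dd to Gg and testing each for blocking by {Ff, Hh, Kk, Rr}:
Path 1: Dd ← Kk ← Ee → Gg
  Kk is a chain here and Kk is conditioned on, so the path is blocked at Kk.
Path 2: Dd ← Kk ← Ee → Hh → Ff ← Gg
  Kk is a chain here and Kk is conditioned on, so the path is blocked at Kk.
Path 3: Dd ← Kk ← Ee → Hh → Ff ← Rr ← Gg
  Kk is a chain here and Kk is conditioned on, so the path is blocked at Kk.
Every path is blocked, so Dd and Gg are d-separated given {Ff, Hh, Kk, Rr}.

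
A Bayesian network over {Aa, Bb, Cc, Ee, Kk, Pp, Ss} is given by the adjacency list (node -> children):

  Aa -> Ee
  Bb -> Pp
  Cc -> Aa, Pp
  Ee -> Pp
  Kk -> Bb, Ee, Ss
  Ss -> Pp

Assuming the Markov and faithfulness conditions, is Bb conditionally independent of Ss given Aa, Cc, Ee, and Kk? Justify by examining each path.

Yes

There are 6 undirected paths between Bb and Ss; checking each against the conditioning set {Aa, Cc, Ee, Kk}:
Path 1: Bb ← Kk → Ss
  Kk is a fork here and Kk is conditioned on, so the path is blocked at Kk.
Path 2: Bb ← Kk → Ee ← Aa ← Cc → Pp ← Ss
  Kk is a fork here and Kk is conditioned on, so the path is blocked at Kk.
Path 3: Bb ← Kk → Ee → Pp ← Ss
  Kk is a fork here and Kk is conditioned on, so the path is blocked at Kk.
Path 4: Bb → Pp ← Ss
  Pp is a collider here and neither Pp nor any of its descendants is conditioned on, so the collider stays closed — the path is blocked at Pp.
Path 5: Bb → Pp ← Ee ← Kk → Ss
  Pp is a collider here and neither Pp nor any of its descendants is conditioned on, so the collider stays closed — the path is blocked at Pp.
Path 6: Bb → Pp ← Cc → Aa → Ee ← Kk → Ss
  Pp is a collider here and neither Pp nor any of its descendants is conditioned on, so the collider stays closed — the path is blocked at Pp.
All paths are blocked; Bb ⊥ Ss | {Aa, Cc, Ee, Kk} holds.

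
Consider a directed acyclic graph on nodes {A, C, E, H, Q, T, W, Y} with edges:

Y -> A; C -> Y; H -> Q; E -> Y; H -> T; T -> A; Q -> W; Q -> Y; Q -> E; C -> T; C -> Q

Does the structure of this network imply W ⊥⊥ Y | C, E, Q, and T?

Enumerating the 6 paths from W to Y and testing each for blocking by {C, E, Q, T}:
Path 1: W ← Q ← H → T ← C → Y
  Q is a chain here and Q is conditioned on, so the path is blocked at Q.
Path 2: W ← Q ← H → T → A ← Y
  Q is a chain here and Q is conditioned on, so the path is blocked at Q.
Path 3: W ← Q → Y
  Q is a fork here and Q is conditioned on, so the path is blocked at Q.
Path 4: W ← Q → E → Y
  Q is a fork here and Q is conditioned on, so the path is blocked at Q.
Path 5: W ← Q ← C → Y
  Q is a chain here and Q is conditioned on, so the path is blocked at Q.
Path 6: W ← Q ← C → T → A ← Y
  Q is a chain here and Q is conditioned on, so the path is blocked at Q.
All paths are blocked; W ⊥ Y | {C, E, Q, T} holds.

Yes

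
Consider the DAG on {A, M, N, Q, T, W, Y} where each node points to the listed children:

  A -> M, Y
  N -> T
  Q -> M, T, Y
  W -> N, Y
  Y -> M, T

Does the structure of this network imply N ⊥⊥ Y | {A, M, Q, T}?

5 paths connect N and Y; each must be blocked for d-separation to hold:
Path 1: N → T ← Q → M ← A → Y
  Q is a fork here and Q is conditioned on, so the path is blocked at Q.
Path 2: N → T ← Q → M ← Y
  Q is a fork here and Q is conditioned on, so the path is blocked at Q.
Path 3: N → T ← Q → Y
  Q is a fork here and Q is conditioned on, so the path is blocked at Q.
Path 4: N → T ← Y
  T is a collider and T is conditioned on, which opens it — no node blocks this path, so it is active.
Path 5: N ← W → Y
  W is a fork and W is not conditioned on — no node blocks this path, so it is active.
Since the path N → T ← Y is active, N and Y are not d-separated given {A, M, Q, T}.

No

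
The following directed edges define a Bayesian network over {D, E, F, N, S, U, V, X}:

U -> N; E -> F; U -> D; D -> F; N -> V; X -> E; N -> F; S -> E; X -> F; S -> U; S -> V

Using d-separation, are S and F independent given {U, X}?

There are 6 undirected paths between S and F; checking each against the conditioning set {U, X}:
Path 1: S → U → D → F
  U is a chain here and U is conditioned on, so the path is blocked at U.
Path 2: S → U → N → F
  U is a chain here and U is conditioned on, so the path is blocked at U.
Path 3: S → V ← N ← U → D → F
  V is a collider here and neither V nor any of its descendants is conditioned on, so the collider stays closed — the path is blocked at V.
Path 4: S → V ← N → F
  V is a collider here and neither V nor any of its descendants is conditioned on, so the collider stays closed — the path is blocked at V.
Path 5: S → E → F
  E is a chain and E is not conditioned on — no node blocks this path, so it is active.
Path 6: S → E ← X → F
  E is a collider here and neither E nor any of its descendants is conditioned on, so the collider stays closed — the path is blocked at E.
Since the path S → E → F is active, S and F are not d-separated given {U, X}.

No — S and F are not d-separated given {U, X}.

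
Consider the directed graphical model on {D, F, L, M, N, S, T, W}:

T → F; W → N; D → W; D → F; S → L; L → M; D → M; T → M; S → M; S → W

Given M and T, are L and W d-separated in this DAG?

No

6 paths connect L and W; each must be blocked for d-separation to hold:
  1. L → M ← D → W — M:collider[open]; D:fork[open] ⇒ active
  2. L → M ← T → F ← D → W — M:collider[open]; T:fork[blocks]; F:collider[blocks]; D:fork[open] ⇒ blocked
  3. L → M ← S → W — M:collider[open]; S:fork[open] ⇒ active
  4. L ← S → W — S:fork[open] ⇒ active
  5. L ← S → M ← D → W — S:fork[open]; M:collider[open]; D:fork[open] ⇒ active
  6. L ← S → M ← T → F ← D → W — S:fork[open]; M:collider[open]; T:fork[blocks]; F:collider[blocks]; D:fork[open] ⇒ blocked
Because an active path exists, L and W are not d-separated.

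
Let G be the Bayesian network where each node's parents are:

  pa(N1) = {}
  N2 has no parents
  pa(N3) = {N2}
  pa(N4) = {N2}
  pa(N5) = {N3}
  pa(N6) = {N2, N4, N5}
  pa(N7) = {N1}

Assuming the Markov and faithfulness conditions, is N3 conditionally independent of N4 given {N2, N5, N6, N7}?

Yes

There are 4 undirected paths between N3 and N4; checking each against the conditioning set {N2, N5, N6, N7}:
Path 1: N3 ← N2 → N6 ← N4
  N2 is a fork here and N2 is conditioned on, so the path is blocked at N2.
Path 2: N3 ← N2 → N4
  N2 is a fork here and N2 is conditioned on, so the path is blocked at N2.
Path 3: N3 → N5 → N6 ← N2 → N4
  N5 is a chain here and N5 is conditioned on, so the path is blocked at N5.
Path 4: N3 → N5 → N6 ← N4
  N5 is a chain here and N5 is conditioned on, so the path is blocked at N5.
All paths are blocked; N3 ⊥ N4 | {N2, N5, N6, N7} holds.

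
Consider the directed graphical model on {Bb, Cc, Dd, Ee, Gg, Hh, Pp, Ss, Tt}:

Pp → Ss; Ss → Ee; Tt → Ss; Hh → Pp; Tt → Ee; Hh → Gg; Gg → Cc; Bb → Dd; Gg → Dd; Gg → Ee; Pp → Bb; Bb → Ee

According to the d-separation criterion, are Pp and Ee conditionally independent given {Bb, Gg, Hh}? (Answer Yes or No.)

Enumerating the 6 paths from Pp to Ee and testing each for blocking by {Bb, Gg, Hh}:
  1. Pp → Ss → Ee — Ss:chain[open] ⇒ active
  2. Pp → Ss ← Tt → Ee — Ss:collider[blocks]; Tt:fork[open] ⇒ blocked
  3. Pp → Bb → Dd ← Gg → Ee — Bb:chain[blocks]; Dd:collider[blocks]; Gg:fork[blocks] ⇒ blocked
  4. Pp → Bb → Ee — Bb:chain[blocks] ⇒ blocked
  5. Pp ← Hh → Gg → Dd ← Bb → Ee — Hh:fork[blocks]; Gg:chain[blocks]; Dd:collider[blocks]; Bb:fork[blocks] ⇒ blocked
  6. Pp ← Hh → Gg → Ee — Hh:fork[blocks]; Gg:chain[blocks] ⇒ blocked
At least one path is unblocked, so d-separation fails.

No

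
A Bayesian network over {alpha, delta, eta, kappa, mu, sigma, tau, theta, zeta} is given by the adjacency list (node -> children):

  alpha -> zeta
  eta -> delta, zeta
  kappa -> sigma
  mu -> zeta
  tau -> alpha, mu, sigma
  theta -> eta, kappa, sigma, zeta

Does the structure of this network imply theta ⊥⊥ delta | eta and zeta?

Yes — theta and delta are d-separated given {eta, zeta}.

6 paths connect theta and delta; each must be blocked for d-separation to hold:
  1. theta → kappa → sigma ← tau → mu → zeta ← eta → delta — kappa:chain[open]; sigma:collider[blocks]; tau:fork[open]; mu:chain[open]; zeta:collider[open]; eta:fork[blocks] ⇒ blocked
  2. theta → kappa → sigma ← tau → alpha → zeta ← eta → delta — kappa:chain[open]; sigma:collider[blocks]; tau:fork[open]; alpha:chain[open]; zeta:collider[open]; eta:fork[blocks] ⇒ blocked
  3. theta → sigma ← tau → mu → zeta ← eta → delta — sigma:collider[blocks]; tau:fork[open]; mu:chain[open]; zeta:collider[open]; eta:fork[blocks] ⇒ blocked
  4. theta → sigma ← tau → alpha → zeta ← eta → delta — sigma:collider[blocks]; tau:fork[open]; alpha:chain[open]; zeta:collider[open]; eta:fork[blocks] ⇒ blocked
  5. theta → zeta ← eta → delta — zeta:collider[open]; eta:fork[blocks] ⇒ blocked
  6. theta → eta → delta — eta:chain[blocks] ⇒ blocked
Since every path is blocked, d-separation holds.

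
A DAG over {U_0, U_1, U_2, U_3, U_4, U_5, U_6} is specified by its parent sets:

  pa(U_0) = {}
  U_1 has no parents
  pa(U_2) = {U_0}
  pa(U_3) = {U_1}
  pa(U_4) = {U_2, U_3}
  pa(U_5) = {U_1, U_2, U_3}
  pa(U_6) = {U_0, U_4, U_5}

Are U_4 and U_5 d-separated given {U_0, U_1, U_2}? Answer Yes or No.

No — U_4 and U_5 are not d-separated given {U_0, U_1, U_2}.

6 paths connect U_4 and U_5; each must be blocked for d-separation to hold:
Path 1: U_4 ← U_2 → U_5
  U_2 is a fork here and U_2 is conditioned on, so the path is blocked at U_2.
Path 2: U_4 ← U_2 ← U_0 → U_6 ← U_5
  U_2 is a chain here and U_2 is conditioned on, so the path is blocked at U_2.
Path 3: U_4 ← U_3 → U_5
  U_3 is a fork and U_3 is not conditioned on — no node blocks this path, so it is active.
Path 4: U_4 ← U_3 ← U_1 → U_5
  U_1 is a fork here and U_1 is conditioned on, so the path is blocked at U_1.
Path 5: U_4 → U_6 ← U_5
  U_6 is a collider here and neither U_6 nor any of its descendants is conditioned on, so the collider stays closed — the path is blocked at U_6.
Path 6: U_4 → U_6 ← U_0 → U_2 → U_5
  U_6 is a collider here and neither U_6 nor any of its descendants is conditioned on, so the collider stays closed — the path is blocked at U_6.
At least one path is unblocked, so d-separation fails.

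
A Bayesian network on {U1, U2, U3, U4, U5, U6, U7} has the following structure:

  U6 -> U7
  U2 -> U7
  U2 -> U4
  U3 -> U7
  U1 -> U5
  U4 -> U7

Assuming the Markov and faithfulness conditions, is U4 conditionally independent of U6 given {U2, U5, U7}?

There are 2 undirected paths between U4 and U6; checking each against the conditioning set {U2, U5, U7}:
  1. U4 ← U2 → U7 ← U6 — U2:fork[blocks]; U7:collider[open] ⇒ blocked
  2. U4 → U7 ← U6 — U7:collider[open] ⇒ active
Since the path U4 → U7 ← U6 is active, U4 and U6 are not d-separated given {U2, U5, U7}.

No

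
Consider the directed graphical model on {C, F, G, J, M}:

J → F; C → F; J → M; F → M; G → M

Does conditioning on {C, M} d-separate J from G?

No

Enumerating the 2 paths from J to G and testing each for blocking by {C, M}:
Path 1: J → M ← G
  M is a collider and M is conditioned on, which opens it — no node blocks this path, so it is active.
Path 2: J → F → M ← G
  F is a chain and F is not conditioned on; M is a collider and M is conditioned on, which opens it — no node blocks this path, so it is active.
Since the path J → M ← G is active, J and G are not d-separated given {C, M}.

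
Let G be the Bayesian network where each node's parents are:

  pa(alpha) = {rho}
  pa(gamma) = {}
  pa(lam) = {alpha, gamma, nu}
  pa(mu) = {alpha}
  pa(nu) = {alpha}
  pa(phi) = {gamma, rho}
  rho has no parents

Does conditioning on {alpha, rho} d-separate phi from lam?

No

Enumerating the 3 paths from phi to lam and testing each for blocking by {alpha, rho}:
  1. phi ← gamma → lam — gamma:fork[open] ⇒ active
  2. phi ← rho → alpha → lam — rho:fork[blocks]; alpha:chain[blocks] ⇒ blocked
  3. phi ← rho → alpha → nu → lam — rho:fork[blocks]; alpha:chain[blocks]; nu:chain[open] ⇒ blocked
Since the path phi ← gamma → lam is active, phi and lam are not d-separated given {alpha, rho}.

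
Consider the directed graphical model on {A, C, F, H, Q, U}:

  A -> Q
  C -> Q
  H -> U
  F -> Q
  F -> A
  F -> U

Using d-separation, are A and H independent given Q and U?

2 paths connect A and H; each must be blocked for d-separation to hold:
  1. A ← F → U ← H — F:fork[open]; U:collider[open] ⇒ active
  2. A → Q ← F → U ← H — Q:collider[open]; F:fork[open]; U:collider[open] ⇒ active
At least one path is unblocked, so d-separation fails.

No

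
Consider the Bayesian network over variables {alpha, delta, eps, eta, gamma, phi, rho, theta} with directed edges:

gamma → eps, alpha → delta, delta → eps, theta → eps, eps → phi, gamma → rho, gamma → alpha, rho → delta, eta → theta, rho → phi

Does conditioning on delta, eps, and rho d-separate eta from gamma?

There are 5 undirected paths between eta and gamma; checking each against the conditioning set {delta, eps, rho}:
  1. eta → theta → eps → phi ← rho → delta ← alpha ← gamma — theta:chain[open]; eps:chain[blocks]; phi:collider[blocks]; rho:fork[blocks]; delta:collider[open]; alpha:chain[open] ⇒ blocked
  2. eta → theta → eps → phi ← rho ← gamma — theta:chain[open]; eps:chain[blocks]; phi:collider[blocks]; rho:chain[blocks] ⇒ blocked
  3. eta → theta → eps ← delta ← alpha ← gamma — theta:chain[open]; eps:collider[open]; delta:chain[blocks]; alpha:chain[open] ⇒ blocked
  4. eta → theta → eps ← delta ← rho ← gamma — theta:chain[open]; eps:collider[open]; delta:chain[blocks]; rho:chain[blocks] ⇒ blocked
  5. eta → theta → eps ← gamma — theta:chain[open]; eps:collider[open] ⇒ active
At least one path is unblocked, so d-separation fails.

No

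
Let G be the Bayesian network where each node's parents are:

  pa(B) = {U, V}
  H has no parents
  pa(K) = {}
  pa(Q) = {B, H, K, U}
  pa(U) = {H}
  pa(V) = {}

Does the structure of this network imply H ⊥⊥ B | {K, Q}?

Enumerating the 4 paths from H to B and testing each for blocking by {K, Q}:
  1. H → Q ← U → B — Q:collider[open]; U:fork[open] ⇒ active
  2. H → Q ← B — Q:collider[open] ⇒ active
  3. H → U → Q ← B — U:chain[open]; Q:collider[open] ⇒ active
  4. H → U → B — U:chain[open] ⇒ active
At least one path is unblocked, so d-separation fails.

No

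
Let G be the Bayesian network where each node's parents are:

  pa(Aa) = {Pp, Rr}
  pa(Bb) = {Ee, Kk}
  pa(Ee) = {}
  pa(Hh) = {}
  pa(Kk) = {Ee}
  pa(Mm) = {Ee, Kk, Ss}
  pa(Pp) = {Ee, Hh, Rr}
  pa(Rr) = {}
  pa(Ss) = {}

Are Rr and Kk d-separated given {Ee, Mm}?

6 paths connect Rr and Kk; each must be blocked for d-separation to hold:
Path 1: Rr → Aa ← Pp ← Ee → Kk
  Aa is a collider here and neither Aa nor any of its descendants is conditioned on, so the collider stays closed — the path is blocked at Aa.
Path 2: Rr → Aa ← Pp ← Ee → Bb ← Kk
  Aa is a collider here and neither Aa nor any of its descendants is conditioned on, so the collider stays closed — the path is blocked at Aa.
Path 3: Rr → Aa ← Pp ← Ee → Mm ← Kk
  Aa is a collider here and neither Aa nor any of its descendants is conditioned on, so the collider stays closed — the path is blocked at Aa.
Path 4: Rr → Pp ← Ee → Kk
  Pp is a collider here and neither Pp nor any of its descendants is conditioned on, so the collider stays closed — the path is blocked at Pp.
Path 5: Rr → Pp ← Ee → Bb ← Kk
  Pp is a collider here and neither Pp nor any of its descendants is conditioned on, so the collider stays closed — the path is blocked at Pp.
Path 6: Rr → Pp ← Ee → Mm ← Kk
  Pp is a collider here and neither Pp nor any of its descendants is conditioned on, so the collider stays closed — the path is blocked at Pp.
Every path is blocked, so Rr and Kk are d-separated given {Ee, Mm}.

Yes — Rr and Kk are d-separated given {Ee, Mm}.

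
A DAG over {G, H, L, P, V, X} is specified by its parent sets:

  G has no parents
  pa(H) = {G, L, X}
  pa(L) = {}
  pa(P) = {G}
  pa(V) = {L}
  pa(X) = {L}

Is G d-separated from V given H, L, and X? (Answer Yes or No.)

Yes

We examine all 2 paths between G and V:
  1. G → H ← L → V — H:collider[open]; L:fork[blocks] ⇒ blocked
  2. G → H ← X ← L → V — H:collider[open]; X:chain[blocks]; L:fork[blocks] ⇒ blocked
Every path is blocked, so G and V are d-separated given {H, L, X}.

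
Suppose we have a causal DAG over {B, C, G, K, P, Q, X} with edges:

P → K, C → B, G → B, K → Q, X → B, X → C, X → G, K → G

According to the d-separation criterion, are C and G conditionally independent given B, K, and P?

No

Enumerating the 4 paths from C to G and testing each for blocking by {B, K, P}:
Path 1: C → B ← X → G
  B is a collider and B is conditioned on, which opens it; X is a fork and X is not conditioned on — no node blocks this path, so it is active.
Path 2: C → B ← G
  B is a collider and B is conditioned on, which opens it — no node blocks this path, so it is active.
Path 3: C ← X → B ← G
  X is a fork and X is not conditioned on; B is a collider and B is conditioned on, which opens it — no node blocks this path, so it is active.
Path 4: C ← X → G
  X is a fork and X is not conditioned on — no node blocks this path, so it is active.
Because an active path exists, C and G are not d-separated.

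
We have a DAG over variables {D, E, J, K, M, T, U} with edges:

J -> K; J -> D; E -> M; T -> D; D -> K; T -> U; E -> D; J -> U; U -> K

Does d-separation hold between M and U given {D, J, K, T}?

We examine all 5 paths between M and U:
Path 1: M ← E → D ← J → U
  J is a fork here and J is conditioned on, so the path is blocked at J.
Path 2: M ← E → D ← J → K ← U
  J is a fork here and J is conditioned on, so the path is blocked at J.
Path 3: M ← E → D ← T → U
  T is a fork here and T is conditioned on, so the path is blocked at T.
Path 4: M ← E → D → K ← J → U
  D is a chain here and D is conditioned on, so the path is blocked at D.
Path 5: M ← E → D → K ← U
  D is a chain here and D is conditioned on, so the path is blocked at D.
All paths are blocked; M ⊥ U | {D, J, K, T} holds.

Yes — M and U are d-separated given {D, J, K, T}.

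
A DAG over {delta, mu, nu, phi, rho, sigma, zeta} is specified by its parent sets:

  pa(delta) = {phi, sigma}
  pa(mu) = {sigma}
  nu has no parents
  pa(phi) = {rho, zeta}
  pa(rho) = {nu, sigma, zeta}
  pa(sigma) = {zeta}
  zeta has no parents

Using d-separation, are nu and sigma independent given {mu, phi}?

No — nu and sigma are not d-separated given {mu, phi}.

There are 5 undirected paths between nu and sigma; checking each against the conditioning set {mu, phi}:
Path 1: nu → rho → phi ← zeta → sigma
  rho is a chain and rho is not conditioned on; phi is a collider and phi is conditioned on, which opens it; zeta is a fork and zeta is not conditioned on — no node blocks this path, so it is active.
Path 2: nu → rho → phi → delta ← sigma
  phi is a chain here and phi is conditioned on, so the path is blocked at phi.
Path 3: nu → rho ← zeta → phi → delta ← sigma
  phi is a chain here and phi is conditioned on, so the path is blocked at phi.
Path 4: nu → rho ← zeta → sigma
  rho is a collider and its descendant phi is conditioned on, which opens it; zeta is a fork and zeta is not conditioned on — no node blocks this path, so it is active.
Path 5: nu → rho ← sigma
  rho is a collider and its descendant phi is conditioned on, which opens it — no node blocks this path, so it is active.
Because an active path exists, nu and sigma are not d-separated.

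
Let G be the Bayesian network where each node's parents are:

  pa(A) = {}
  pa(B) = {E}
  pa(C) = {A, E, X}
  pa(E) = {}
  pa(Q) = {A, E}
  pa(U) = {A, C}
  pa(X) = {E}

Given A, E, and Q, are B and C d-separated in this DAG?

4 paths connect B and C; each must be blocked for d-separation to hold:
Path 1: B ← E → X → C
  E is a fork here and E is conditioned on, so the path is blocked at E.
Path 2: B ← E → Q ← A → C
  E is a fork here and E is conditioned on, so the path is blocked at E.
Path 3: B ← E → Q ← A → U ← C
  E is a fork here and E is conditioned on, so the path is blocked at E.
Path 4: B ← E → C
  E is a fork here and E is conditioned on, so the path is blocked at E.
Every path is blocked, so B and C are d-separated given {A, E, Q}.

Yes — B and C are d-separated given {A, E, Q}.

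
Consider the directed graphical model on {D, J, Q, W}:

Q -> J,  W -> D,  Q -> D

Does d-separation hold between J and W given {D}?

Only one path connects J and W:
Path 1: J ← Q → D ← W
  Q is a fork and Q is not conditioned on; D is a collider and D is conditioned on, which opens it — no node blocks this path, so it is active.
Because an active path exists, J and W are not d-separated.

No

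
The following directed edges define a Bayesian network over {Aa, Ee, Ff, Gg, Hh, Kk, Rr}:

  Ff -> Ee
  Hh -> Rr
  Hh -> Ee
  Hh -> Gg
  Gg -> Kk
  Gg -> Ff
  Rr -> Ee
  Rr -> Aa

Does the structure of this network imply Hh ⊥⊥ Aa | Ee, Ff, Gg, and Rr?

Yes

Enumerating the 3 paths from Hh to Aa and testing each for blocking by {Ee, Ff, Gg, Rr}:
Path 1: Hh → Rr → Aa
  Rr is a chain here and Rr is conditioned on, so the path is blocked at Rr.
Path 2: Hh → Ee ← Rr → Aa
  Rr is a fork here and Rr is conditioned on, so the path is blocked at Rr.
Path 3: Hh → Gg → Ff → Ee ← Rr → Aa
  Gg is a chain here and Gg is conditioned on, so the path is blocked at Gg.
Every path is blocked, so Hh and Aa are d-separated given {Ee, Ff, Gg, Rr}.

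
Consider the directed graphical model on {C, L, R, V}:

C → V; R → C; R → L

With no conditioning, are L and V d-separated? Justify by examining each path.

No

The only undirected path from L to V is:
Path 1: L ← R → C → V
  R is a fork and R is not conditioned on; C is a chain and C is not conditioned on — no node blocks this path, so it is active.
Because an active path exists, L and V are not d-separated.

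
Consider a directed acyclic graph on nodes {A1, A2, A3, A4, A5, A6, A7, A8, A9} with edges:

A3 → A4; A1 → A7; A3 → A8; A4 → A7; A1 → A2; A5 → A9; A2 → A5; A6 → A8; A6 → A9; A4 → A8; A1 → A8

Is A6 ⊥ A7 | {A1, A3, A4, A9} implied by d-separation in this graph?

We examine all 6 paths between A6 and A7:
Path 1: A6 → A9 ← A5 ← A2 ← A1 → A7
  A1 is a fork here and A1 is conditioned on, so the path is blocked at A1.
Path 2: A6 → A9 ← A5 ← A2 ← A1 → A8 ← A4 → A7
  A1 is a fork here and A1 is conditioned on, so the path is blocked at A1.
Path 3: A6 → A9 ← A5 ← A2 ← A1 → A8 ← A3 → A4 → A7
  A1 is a fork here and A1 is conditioned on, so the path is blocked at A1.
Path 4: A6 → A8 ← A4 → A7
  A8 is a collider here and neither A8 nor any of its descendants is conditioned on, so the collider stays closed — the path is blocked at A8.
Path 5: A6 → A8 ← A1 → A7
  A8 is a collider here and neither A8 nor any of its descendants is conditioned on, so the collider stays closed — the path is blocked at A8.
Path 6: A6 → A8 ← A3 → A4 → A7
  A8 is a collider here and neither A8 nor any of its descendants is conditioned on, so the collider stays closed — the path is blocked at A8.
Every path is blocked, so A6 and A7 are d-separated given {A1, A3, A4, A9}.

Yes — A6 and A7 are d-separated given {A1, A3, A4, A9}.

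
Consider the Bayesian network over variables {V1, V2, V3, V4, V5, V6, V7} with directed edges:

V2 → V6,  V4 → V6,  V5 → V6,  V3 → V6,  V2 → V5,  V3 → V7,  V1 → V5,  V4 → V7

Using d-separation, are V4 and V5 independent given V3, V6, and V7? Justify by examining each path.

No

We examine all 4 paths between V4 and V5:
Path 1: V4 → V7 ← V3 → V6 ← V2 → V5
  V3 is a fork here and V3 is conditioned on, so the path is blocked at V3.
Path 2: V4 → V7 ← V3 → V6 ← V5
  V3 is a fork here and V3 is conditioned on, so the path is blocked at V3.
Path 3: V4 → V6 ← V2 → V5
  V6 is a collider and V6 is conditioned on, which opens it; V2 is a fork and V2 is not conditioned on — no node blocks this path, so it is active.
Path 4: V4 → V6 ← V5
  V6 is a collider and V6 is conditioned on, which opens it — no node blocks this path, so it is active.
Because an active path exists, V4 and V5 are not d-separated.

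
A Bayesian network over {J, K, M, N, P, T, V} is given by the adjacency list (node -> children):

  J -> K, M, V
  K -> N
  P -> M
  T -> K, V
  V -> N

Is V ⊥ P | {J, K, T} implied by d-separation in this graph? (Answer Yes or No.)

Enumerating the 3 paths from V to P and testing each for blocking by {J, K, T}:
  1. V ← T → K ← J → M ← P — T:fork[blocks]; K:collider[open]; J:fork[blocks]; M:collider[blocks] ⇒ blocked
  2. V → N ← K ← J → M ← P — N:collider[blocks]; K:chain[blocks]; J:fork[blocks]; M:collider[blocks] ⇒ blocked
  3. V ← J → M ← P — J:fork[blocks]; M:collider[blocks] ⇒ blocked
Since every path is blocked, d-separation holds.

Yes — V and P are d-separated given {J, K, T}.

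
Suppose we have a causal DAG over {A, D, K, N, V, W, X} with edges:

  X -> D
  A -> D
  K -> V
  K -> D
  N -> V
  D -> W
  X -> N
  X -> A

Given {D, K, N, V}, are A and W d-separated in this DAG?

There are 3 undirected paths between A and W; checking each against the conditioning set {D, K, N, V}:
  1. A ← X → N → V ← K → D → W — X:fork[open]; N:chain[blocks]; V:collider[open]; K:fork[blocks]; D:chain[blocks] ⇒ blocked
  2. A ← X → D → W — X:fork[open]; D:chain[blocks] ⇒ blocked
  3. A → D → W — D:chain[blocks] ⇒ blocked
Every path is blocked, so A and W are d-separated given {D, K, N, V}.

Yes — A and W are d-separated given {D, K, N, V}.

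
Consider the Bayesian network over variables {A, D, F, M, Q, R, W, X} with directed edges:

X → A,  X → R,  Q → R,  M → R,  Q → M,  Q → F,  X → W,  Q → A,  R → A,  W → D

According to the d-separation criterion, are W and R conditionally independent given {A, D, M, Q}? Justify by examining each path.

No

There are 4 undirected paths between W and R; checking each against the conditioning set {A, D, M, Q}:
Path 1: W ← X → R
  X is a fork and X is not conditioned on — no node blocks this path, so it is active.
Path 2: W ← X → A ← Q → R
  Q is a fork here and Q is conditioned on, so the path is blocked at Q.
Path 3: W ← X → A ← Q → M → R
  Q is a fork here and Q is conditioned on, so the path is blocked at Q.
Path 4: W ← X → A ← R
  X is a fork and X is not conditioned on; A is a collider and A is conditioned on, which opens it — no node blocks this path, so it is active.
Because an active path exists, W and R are not d-separated.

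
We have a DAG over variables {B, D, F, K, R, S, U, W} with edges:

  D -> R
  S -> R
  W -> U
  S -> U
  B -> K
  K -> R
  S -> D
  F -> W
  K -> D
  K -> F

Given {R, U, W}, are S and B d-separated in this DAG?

We examine all 5 paths between S and B:
  1. S → R ← K ← B — R:collider[open]; K:chain[open] ⇒ active
  2. S → R ← D ← K ← B — R:collider[open]; D:chain[open]; K:chain[open] ⇒ active
  3. S → D → R ← K ← B — D:chain[open]; R:collider[open]; K:chain[open] ⇒ active
  4. S → D ← K ← B — D:collider[open]; K:chain[open] ⇒ active
  5. S → U ← W ← F ← K ← B — U:collider[open]; W:chain[blocks]; F:chain[open]; K:chain[open] ⇒ blocked
Since the path S → R ← K ← B is active, S and B are not d-separated given {R, U, W}.

No — S and B are not d-separated given {R, U, W}.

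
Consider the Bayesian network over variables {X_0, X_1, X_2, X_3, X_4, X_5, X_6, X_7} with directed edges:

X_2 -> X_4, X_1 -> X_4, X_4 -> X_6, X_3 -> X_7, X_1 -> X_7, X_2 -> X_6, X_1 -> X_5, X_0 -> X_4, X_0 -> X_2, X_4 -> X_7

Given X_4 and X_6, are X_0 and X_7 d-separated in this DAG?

6 paths connect X_0 and X_7; each must be blocked for d-separation to hold:
Path 1: X_0 → X_2 → X_4 ← X_1 → X_7
  X_2 is a chain and X_2 is not conditioned on; X_4 is a collider and X_4 is conditioned on, which opens it; X_1 is a fork and X_1 is not conditioned on — no node blocks this path, so it is active.
Path 2: X_0 → X_2 → X_4 → X_7
  X_4 is a chain here and X_4 is conditioned on, so the path is blocked at X_4.
Path 3: X_0 → X_2 → X_6 ← X_4 ← X_1 → X_7
  X_4 is a chain here and X_4 is conditioned on, so the path is blocked at X_4.
Path 4: X_0 → X_2 → X_6 ← X_4 → X_7
  X_4 is a fork here and X_4 is conditioned on, so the path is blocked at X_4.
Path 5: X_0 → X_4 ← X_1 → X_7
  X_4 is a collider and X_4 is conditioned on, which opens it; X_1 is a fork and X_1 is not conditioned on — no node blocks this path, so it is active.
Path 6: X_0 → X_4 → X_7
  X_4 is a chain here and X_4 is conditioned on, so the path is blocked at X_4.
Since the path X_0 → X_2 → X_4 ← X_1 → X_7 is active, X_0 and X_7 are not d-separated given {X_4, X_6}.

No — X_0 and X_7 are not d-separated given {X_4, X_6}.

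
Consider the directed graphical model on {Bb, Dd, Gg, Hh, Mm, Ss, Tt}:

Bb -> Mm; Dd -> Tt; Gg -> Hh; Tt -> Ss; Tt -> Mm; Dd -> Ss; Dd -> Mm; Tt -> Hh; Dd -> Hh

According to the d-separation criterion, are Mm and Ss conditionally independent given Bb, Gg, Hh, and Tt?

Enumerating the 6 paths from Mm to Ss and testing each for blocking by {Bb, Gg, Hh, Tt}:
  1. Mm ← Tt → Ss — Tt:fork[blocks] ⇒ blocked
  2. Mm ← Tt ← Dd → Ss — Tt:chain[blocks]; Dd:fork[open] ⇒ blocked
  3. Mm ← Tt → Hh ← Dd → Ss — Tt:fork[blocks]; Hh:collider[open]; Dd:fork[open] ⇒ blocked
  4. Mm ← Dd → Tt → Ss — Dd:fork[open]; Tt:chain[blocks] ⇒ blocked
  5. Mm ← Dd → Ss — Dd:fork[open] ⇒ active
  6. Mm ← Dd → Hh ← Tt → Ss — Dd:fork[open]; Hh:collider[open]; Tt:fork[blocks] ⇒ blocked
Because an active path exists, Mm and Ss are not d-separated.

No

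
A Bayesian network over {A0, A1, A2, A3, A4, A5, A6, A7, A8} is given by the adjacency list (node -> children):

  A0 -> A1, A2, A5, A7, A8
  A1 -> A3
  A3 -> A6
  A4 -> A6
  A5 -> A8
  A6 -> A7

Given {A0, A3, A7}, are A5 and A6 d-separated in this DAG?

Yes — A5 and A6 are d-separated given {A0, A3, A7}.

4 paths connect A5 and A6; each must be blocked for d-separation to hold:
Path 1: A5 → A8 ← A0 → A7 ← A6
  A8 is a collider here and neither A8 nor any of its descendants is conditioned on, so the collider stays closed — the path is blocked at A8.
Path 2: A5 → A8 ← A0 → A1 → A3 → A6
  A8 is a collider here and neither A8 nor any of its descendants is conditioned on, so the collider stays closed — the path is blocked at A8.
Path 3: A5 ← A0 → A7 ← A6
  A0 is a fork here and A0 is conditioned on, so the path is blocked at A0.
Path 4: A5 ← A0 → A1 → A3 → A6
  A0 is a fork here and A0 is conditioned on, so the path is blocked at A0.
Since every path is blocked, d-separation holds.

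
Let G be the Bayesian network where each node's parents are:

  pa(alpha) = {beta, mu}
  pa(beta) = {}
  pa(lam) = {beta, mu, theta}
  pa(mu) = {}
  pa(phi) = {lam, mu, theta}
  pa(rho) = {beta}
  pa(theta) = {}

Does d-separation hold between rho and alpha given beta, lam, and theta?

Yes — rho and alpha are d-separated given {beta, lam, theta}.

4 paths connect rho and alpha; each must be blocked for d-separation to hold:
  1. rho ← beta → alpha — beta:fork[blocks] ⇒ blocked
  2. rho ← beta → lam ← theta → phi ← mu → alpha — beta:fork[blocks]; lam:collider[open]; theta:fork[blocks]; phi:collider[blocks]; mu:fork[open] ⇒ blocked
  3. rho ← beta → lam → phi ← mu → alpha — beta:fork[blocks]; lam:chain[blocks]; phi:collider[blocks]; mu:fork[open] ⇒ blocked
  4. rho ← beta → lam ← mu → alpha — beta:fork[blocks]; lam:collider[open]; mu:fork[open] ⇒ blocked
Every path is blocked, so rho and alpha are d-separated given {beta, lam, theta}.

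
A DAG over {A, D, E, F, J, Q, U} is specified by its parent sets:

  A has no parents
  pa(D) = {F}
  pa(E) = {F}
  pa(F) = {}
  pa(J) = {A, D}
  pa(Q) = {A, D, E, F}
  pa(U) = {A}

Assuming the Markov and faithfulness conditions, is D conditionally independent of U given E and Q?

No — D and U are not d-separated given {E, Q}.

We examine all 4 paths between D and U:
Path 1: D ← F → E → Q ← A → U
  E is a chain here and E is conditioned on, so the path is blocked at E.
Path 2: D ← F → Q ← A → U
  F is a fork and F is not conditioned on; Q is a collider and Q is conditioned on, which opens it; A is a fork and A is not conditioned on — no node blocks this path, so it is active.
Path 3: D → Q ← A → U
  Q is a collider and Q is conditioned on, which opens it; A is a fork and A is not conditioned on — no node blocks this path, so it is active.
Path 4: D → J ← A → U
  J is a collider here and neither J nor any of its descendants is conditioned on, so the collider stays closed — the path is blocked at J.
Since the path D ← F → Q ← A → U is active, D and U are not d-separated given {E, Q}.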